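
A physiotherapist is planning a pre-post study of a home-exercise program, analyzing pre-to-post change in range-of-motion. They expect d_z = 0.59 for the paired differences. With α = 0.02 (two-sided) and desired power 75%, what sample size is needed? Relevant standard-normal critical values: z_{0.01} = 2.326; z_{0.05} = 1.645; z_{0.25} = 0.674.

For a paired (one-sample on differences) test: n = ((z_{α/2} + z_β) / d)².
z_{α/2} + z_β = 2.326 + 0.674 = 3.000.
n = (3.000 / 0.59)² = 5.085² = 25.85.
Round up.

n = 26 pairs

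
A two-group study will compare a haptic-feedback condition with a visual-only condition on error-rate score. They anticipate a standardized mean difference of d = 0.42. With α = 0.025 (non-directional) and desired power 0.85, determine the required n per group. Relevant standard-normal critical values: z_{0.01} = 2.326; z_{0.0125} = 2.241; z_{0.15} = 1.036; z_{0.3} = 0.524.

n = 122 per group

For two independent groups with equal n: n = 2·((z_{α/2} + z_β) / d)².
z_{α/2} + z_β = 2.241 + 1.036 = 3.277.
n = 2 × (3.277 / 0.42)² = 2 × 7.802² = 2 × 60.88 = 121.8.
Round up to the next whole participant.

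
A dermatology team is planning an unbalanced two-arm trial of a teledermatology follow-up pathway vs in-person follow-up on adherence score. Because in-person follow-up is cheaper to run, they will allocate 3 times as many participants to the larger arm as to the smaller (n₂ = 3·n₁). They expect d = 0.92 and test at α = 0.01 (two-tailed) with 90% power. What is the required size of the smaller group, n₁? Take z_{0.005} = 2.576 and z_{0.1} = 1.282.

n₁ = 24

With allocation ratio k = n₂/n₁ = 3, Var(x̄₁−x̄₂) = σ²(1/n₁ + 1/(k·n₁)) = σ²·(k+1)/(k·n₁).
So n₁ = (1 + 1/k)·((z_{α/2} + z_β)/d)² = 1.333 × (3.858/0.92)².
n₁ = 1.333 × 17.59 = 23.4.
Round up: n₁ = 24, giving n₂ = 3 × 24 = 72.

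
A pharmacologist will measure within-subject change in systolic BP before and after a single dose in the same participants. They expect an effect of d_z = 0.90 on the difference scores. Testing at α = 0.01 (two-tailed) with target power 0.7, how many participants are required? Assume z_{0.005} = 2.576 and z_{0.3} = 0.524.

For a paired (one-sample on differences) test: n = ((z_{α/2} + z_β) / d)².
z_{α/2} + z_β = 2.576 + 0.524 = 3.100.
n = (3.100 / 0.90)² = 3.444² = 11.86.
Round up.

n = 12 pairs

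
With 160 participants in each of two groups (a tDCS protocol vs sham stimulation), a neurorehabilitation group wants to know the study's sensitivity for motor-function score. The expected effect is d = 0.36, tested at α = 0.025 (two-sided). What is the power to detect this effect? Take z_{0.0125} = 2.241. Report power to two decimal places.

power ≈ 0.84

For two equal groups, power = Φ(d·√(n/2) − z_{α/2}).
d·√(n/2) = 0.36 × √(160/2) = 0.36 × 8.944 = 3.220.
z_β = 3.220 − 2.241 = 0.979.
Power = Φ(0.979) = 0.836.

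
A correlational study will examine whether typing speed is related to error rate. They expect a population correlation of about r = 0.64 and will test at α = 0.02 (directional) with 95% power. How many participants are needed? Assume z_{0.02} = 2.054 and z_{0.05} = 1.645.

Fisher's z: C = ½·ln((1+r)/(1−r)) = ½·ln(4.5556) = 0.7582.
n = ((z_{α} + z_β)/C)² + 3.
(2.054 + 1.645) / 0.7582 = 3.699 / 0.7582 = 4.879.
n = 4.879² + 3 = 23.80 + 3 = 26.8.
Round up.

n = 27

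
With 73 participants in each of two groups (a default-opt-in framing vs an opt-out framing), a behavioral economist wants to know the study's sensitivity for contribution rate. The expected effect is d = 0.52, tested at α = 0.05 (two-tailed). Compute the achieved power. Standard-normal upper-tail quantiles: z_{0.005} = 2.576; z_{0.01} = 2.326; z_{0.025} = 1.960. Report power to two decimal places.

For two equal groups, power = Φ(d·√(n/2) − z_{α/2}).
d·√(n/2) = 0.52 × √(73/2) = 0.52 × 6.042 = 3.142.
z_β = 3.142 − 1.960 = 1.182.
Power = Φ(1.182) = 0.881.

power ≈ 0.88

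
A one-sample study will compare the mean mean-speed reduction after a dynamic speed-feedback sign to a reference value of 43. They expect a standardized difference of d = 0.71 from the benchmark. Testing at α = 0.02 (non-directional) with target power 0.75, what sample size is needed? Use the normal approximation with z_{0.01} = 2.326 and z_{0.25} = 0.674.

n = 18

For a one-sample test: n = ((z_{α/2} + z_β) / d)².
z_{α/2} + z_β = 2.326 + 0.674 = 3.000.
n = (3.000 / 0.71)² = 4.225² = 17.85.
Round up.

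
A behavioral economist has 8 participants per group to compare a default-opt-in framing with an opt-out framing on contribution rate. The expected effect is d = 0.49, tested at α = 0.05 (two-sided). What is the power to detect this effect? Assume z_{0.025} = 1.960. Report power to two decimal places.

power ≈ 0.16

For two equal groups, power = Φ(d·√(n/2) − z_{α/2}).
d·√(n/2) = 0.49 × √(8/2) = 0.49 × 2.000 = 0.980.
z_β = 0.980 − 1.960 = -0.980.
Power = Φ(-0.980) = 0.164.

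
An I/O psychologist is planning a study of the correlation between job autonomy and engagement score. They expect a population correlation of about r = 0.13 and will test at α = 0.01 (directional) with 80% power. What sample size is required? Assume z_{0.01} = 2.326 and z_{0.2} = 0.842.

n = 591

Fisher's z: C = ½·ln((1+r)/(1−r)) = ½·ln(1.2989) = 0.1307.
n = ((z_{α} + z_β)/C)² + 3.
(2.326 + 0.842) / 0.1307 = 3.168 / 0.1307 = 24.239.
n = 24.239² + 3 = 587.52 + 3 = 590.5.
Round up.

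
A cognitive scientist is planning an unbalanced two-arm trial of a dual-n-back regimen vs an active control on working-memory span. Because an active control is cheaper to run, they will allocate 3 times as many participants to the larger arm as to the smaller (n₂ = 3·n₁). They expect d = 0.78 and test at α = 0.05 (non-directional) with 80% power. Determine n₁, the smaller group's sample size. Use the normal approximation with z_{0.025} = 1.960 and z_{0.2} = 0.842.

With allocation ratio k = n₂/n₁ = 3, Var(x̄₁−x̄₂) = σ²(1/n₁ + 1/(k·n₁)) = σ²·(k+1)/(k·n₁).
So n₁ = (1 + 1/k)·((z_{α/2} + z_β)/d)² = 1.333 × (2.802/0.78)².
n₁ = 1.333 × 12.90 = 17.2.
Round up: n₁ = 18, giving n₂ = 3 × 18 = 54.

n₁ = 18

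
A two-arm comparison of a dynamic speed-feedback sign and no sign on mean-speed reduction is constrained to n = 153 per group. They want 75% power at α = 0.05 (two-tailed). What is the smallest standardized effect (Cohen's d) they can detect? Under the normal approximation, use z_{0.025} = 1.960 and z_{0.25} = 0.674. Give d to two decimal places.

For two independent groups of n = 153 each: d_min = (z_{α/2} + z_β)·√(2/n).
z-sum = 1.960 + 0.674 = 2.634.
d_min = 2.634 × √(2/153) = 2.634 × 0.1143 = 0.301.

d_min ≈ 0.30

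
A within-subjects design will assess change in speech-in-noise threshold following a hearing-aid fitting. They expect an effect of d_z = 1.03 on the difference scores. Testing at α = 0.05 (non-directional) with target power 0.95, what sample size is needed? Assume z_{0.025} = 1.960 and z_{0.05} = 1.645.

n = 13 pairs

For a paired (one-sample on differences) test: n = ((z_{α/2} + z_β) / d)².
z_{α/2} + z_β = 1.960 + 1.645 = 3.605.
n = (3.605 / 1.03)² = 3.500² = 12.25.
Round up.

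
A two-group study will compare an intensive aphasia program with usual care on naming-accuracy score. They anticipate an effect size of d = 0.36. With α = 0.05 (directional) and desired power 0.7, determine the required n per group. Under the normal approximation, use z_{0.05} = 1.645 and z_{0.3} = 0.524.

n = 73 per group

For two independent groups with equal n: n = 2·((z_{α} + z_β) / d)².
z_{α} + z_β = 1.645 + 0.524 = 2.169.
n = 2 × (2.169 / 0.36)² = 2 × 6.025² = 2 × 36.30 = 72.6.
Round up to the next whole participant.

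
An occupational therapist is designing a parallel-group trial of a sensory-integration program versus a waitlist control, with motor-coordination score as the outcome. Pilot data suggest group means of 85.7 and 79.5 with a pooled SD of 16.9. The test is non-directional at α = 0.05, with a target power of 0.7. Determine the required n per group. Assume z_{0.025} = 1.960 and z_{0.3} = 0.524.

Cohen's d = |M₁ − M₂| / SD_pooled = |85.7 − 79.5| / 16.9 = 6.2 / 16.9 = 0.367.
For two independent groups with equal n: n = 2·((z_{α/2} + z_β) / d)².
z_{α/2} + z_β = 1.960 + 0.524 = 2.484.
n = 2 × (2.484 / 0.367)² = 2 × 6.768² = 2 × 45.81 = 91.6.
Round up to the next whole participant.

n = 92 per group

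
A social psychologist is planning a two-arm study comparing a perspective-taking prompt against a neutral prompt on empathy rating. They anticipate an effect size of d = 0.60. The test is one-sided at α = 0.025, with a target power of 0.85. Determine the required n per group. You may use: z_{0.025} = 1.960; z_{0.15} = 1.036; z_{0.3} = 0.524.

For two independent groups with equal n: n = 2·((z_{α} + z_β) / d)².
z_{α} + z_β = 1.960 + 1.036 = 2.996.
n = 2 × (2.996 / 0.60)² = 2 × 4.993² = 2 × 24.93 = 49.9.
Round up to the next whole participant.

n = 50 per group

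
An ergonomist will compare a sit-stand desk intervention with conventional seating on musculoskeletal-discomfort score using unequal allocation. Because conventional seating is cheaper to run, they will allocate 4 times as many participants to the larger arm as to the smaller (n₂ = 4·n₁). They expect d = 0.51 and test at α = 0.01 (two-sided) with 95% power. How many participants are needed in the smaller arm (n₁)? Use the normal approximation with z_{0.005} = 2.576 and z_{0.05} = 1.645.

With allocation ratio k = n₂/n₁ = 4, Var(x̄₁−x̄₂) = σ²(1/n₁ + 1/(k·n₁)) = σ²·(k+1)/(k·n₁).
So n₁ = (1 + 1/k)·((z_{α/2} + z_β)/d)² = 1.250 × (4.221/0.51)².
n₁ = 1.250 × 68.50 = 85.6.
Round up: n₁ = 86, giving n₂ = 4 × 86 = 344.

n₁ = 86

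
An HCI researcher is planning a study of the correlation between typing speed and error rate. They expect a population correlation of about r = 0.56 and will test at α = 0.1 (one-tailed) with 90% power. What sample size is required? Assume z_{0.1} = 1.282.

Fisher's z: C = ½·ln((1+r)/(1−r)) = ½·ln(3.5455) = 0.6328.
n = ((z_{α} + z_β)/C)² + 3.
(1.282 + 1.282) / 0.6328 = 2.564 / 0.6328 = 4.052.
n = 4.052² + 3 = 16.42 + 3 = 19.4.
Round up.

n = 20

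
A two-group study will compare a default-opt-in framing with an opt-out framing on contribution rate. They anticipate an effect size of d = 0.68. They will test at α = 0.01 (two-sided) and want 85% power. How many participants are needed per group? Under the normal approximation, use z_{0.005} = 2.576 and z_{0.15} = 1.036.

For two independent groups with equal n: n = 2·((z_{α/2} + z_β) / d)².
z_{α/2} + z_β = 2.576 + 1.036 = 3.612.
n = 2 × (3.612 / 0.68)² = 2 × 5.312² = 2 × 28.21 = 56.4.
Round up to the next whole participant.

n = 57 per group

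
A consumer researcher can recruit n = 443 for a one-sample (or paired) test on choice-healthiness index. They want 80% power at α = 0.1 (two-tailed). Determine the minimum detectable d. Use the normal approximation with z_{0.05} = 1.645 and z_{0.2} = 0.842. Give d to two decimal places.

For a single sample (or paired design) of n = 443: d_min = (z_{α/2} + z_β)/√n.
z-sum = 1.645 + 0.842 = 2.487.
d_min = 2.487 / √443 = 2.487 / 21.048 = 0.118.

d_min ≈ 0.12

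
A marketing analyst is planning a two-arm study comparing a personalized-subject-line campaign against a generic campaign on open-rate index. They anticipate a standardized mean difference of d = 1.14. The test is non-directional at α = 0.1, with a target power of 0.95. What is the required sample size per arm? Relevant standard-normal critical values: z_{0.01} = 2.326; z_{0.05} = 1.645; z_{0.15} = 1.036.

For two independent groups with equal n: n = 2·((z_{α/2} + z_β) / d)².
z_{α/2} + z_β = 1.645 + 1.645 = 3.290.
n = 2 × (3.290 / 1.14)² = 2 × 2.886² = 2 × 8.33 = 16.7.
Round up to the next whole participant.

n = 17 per group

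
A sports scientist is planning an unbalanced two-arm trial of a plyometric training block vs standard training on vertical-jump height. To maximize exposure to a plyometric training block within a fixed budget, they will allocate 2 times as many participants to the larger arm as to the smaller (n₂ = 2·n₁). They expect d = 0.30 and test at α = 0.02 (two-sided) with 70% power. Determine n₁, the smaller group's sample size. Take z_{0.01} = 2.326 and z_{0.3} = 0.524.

With allocation ratio k = n₂/n₁ = 2, Var(x̄₁−x̄₂) = σ²(1/n₁ + 1/(k·n₁)) = σ²·(k+1)/(k·n₁).
So n₁ = (1 + 1/k)·((z_{α/2} + z_β)/d)² = 1.500 × (2.850/0.30)².
n₁ = 1.500 × 90.25 = 135.4.
Round up: n₁ = 136, giving n₂ = 2 × 136 = 272.

n₁ = 136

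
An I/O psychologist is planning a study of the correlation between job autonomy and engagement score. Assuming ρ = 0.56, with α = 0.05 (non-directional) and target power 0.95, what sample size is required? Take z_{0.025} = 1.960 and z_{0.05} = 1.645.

Fisher's z: C = ½·ln((1+r)/(1−r)) = ½·ln(3.5455) = 0.6328.
n = ((z_{α/2} + z_β)/C)² + 3.
(1.960 + 1.645) / 0.6328 = 3.605 / 0.6328 = 5.697.
n = 5.697² + 3 = 32.45 + 3 = 35.5.
Round up.

n = 36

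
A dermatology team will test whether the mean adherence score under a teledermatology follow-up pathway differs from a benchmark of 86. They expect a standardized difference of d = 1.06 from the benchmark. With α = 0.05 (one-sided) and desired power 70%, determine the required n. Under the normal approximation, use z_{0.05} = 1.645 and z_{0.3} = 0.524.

For a one-sample test: n = ((z_{α} + z_β) / d)².
z_{α} + z_β = 1.645 + 0.524 = 2.169.
n = (2.169 / 1.06)² = 2.046² = 4.19.
Round up.

n = 5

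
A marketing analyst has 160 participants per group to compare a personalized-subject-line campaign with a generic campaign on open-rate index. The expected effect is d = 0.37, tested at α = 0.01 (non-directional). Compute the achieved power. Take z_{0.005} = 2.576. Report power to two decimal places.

For two equal groups, power = Φ(d·√(n/2) − z_{α/2}).
d·√(n/2) = 0.37 × √(160/2) = 0.37 × 8.944 = 3.309.
z_β = 3.309 − 2.576 = 0.733.
Power = Φ(0.733) = 0.768.

power ≈ 0.77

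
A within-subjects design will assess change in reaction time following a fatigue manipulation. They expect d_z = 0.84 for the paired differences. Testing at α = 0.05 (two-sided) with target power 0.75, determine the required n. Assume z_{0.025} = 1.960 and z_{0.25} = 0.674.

For a paired (one-sample on differences) test: n = ((z_{α/2} + z_β) / d)².
z_{α/2} + z_β = 1.960 + 0.674 = 2.634.
n = (2.634 / 0.84)² = 3.136² = 9.83.
Round up.

n = 10 pairs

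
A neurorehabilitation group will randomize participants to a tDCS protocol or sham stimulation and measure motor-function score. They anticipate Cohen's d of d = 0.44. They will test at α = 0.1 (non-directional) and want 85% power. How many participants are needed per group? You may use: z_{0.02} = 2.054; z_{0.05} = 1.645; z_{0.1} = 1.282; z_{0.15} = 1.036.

n = 75 per group

For two independent groups with equal n: n = 2·((z_{α/2} + z_β) / d)².
z_{α/2} + z_β = 1.645 + 1.036 = 2.681.
n = 2 × (2.681 / 0.44)² = 2 × 6.093² = 2 × 37.13 = 74.3.
Round up to the next whole participant.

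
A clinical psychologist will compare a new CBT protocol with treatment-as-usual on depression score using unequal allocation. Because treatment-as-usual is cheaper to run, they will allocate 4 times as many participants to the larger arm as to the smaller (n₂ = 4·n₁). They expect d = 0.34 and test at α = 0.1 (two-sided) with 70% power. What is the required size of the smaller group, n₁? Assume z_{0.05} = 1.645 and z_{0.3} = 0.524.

With allocation ratio k = n₂/n₁ = 4, Var(x̄₁−x̄₂) = σ²(1/n₁ + 1/(k·n₁)) = σ²·(k+1)/(k·n₁).
So n₁ = (1 + 1/k)·((z_{α/2} + z_β)/d)² = 1.250 × (2.169/0.34)².
n₁ = 1.250 × 40.70 = 50.9.
Round up: n₁ = 51, giving n₂ = 4 × 51 = 204.

n₁ = 51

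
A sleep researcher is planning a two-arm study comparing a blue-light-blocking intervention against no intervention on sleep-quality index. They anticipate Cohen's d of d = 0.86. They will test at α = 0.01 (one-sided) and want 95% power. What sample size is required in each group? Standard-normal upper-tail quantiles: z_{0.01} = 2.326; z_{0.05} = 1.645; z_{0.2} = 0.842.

For two independent groups with equal n: n = 2·((z_{α} + z_β) / d)².
z_{α} + z_β = 2.326 + 1.645 = 3.971.
n = 2 × (3.971 / 0.86)² = 2 × 4.617² = 2 × 21.32 = 42.6.
Round up to the next whole participant.

n = 43 per group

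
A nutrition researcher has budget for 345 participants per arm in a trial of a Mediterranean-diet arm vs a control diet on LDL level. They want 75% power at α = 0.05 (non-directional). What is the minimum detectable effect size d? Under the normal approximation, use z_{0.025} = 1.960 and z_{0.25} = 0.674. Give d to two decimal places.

For two independent groups of n = 345 each: d_min = (z_{α/2} + z_β)·√(2/n).
z-sum = 1.960 + 0.674 = 2.634.
d_min = 2.634 × √(2/345) = 2.634 × 0.0761 = 0.201.

d_min ≈ 0.20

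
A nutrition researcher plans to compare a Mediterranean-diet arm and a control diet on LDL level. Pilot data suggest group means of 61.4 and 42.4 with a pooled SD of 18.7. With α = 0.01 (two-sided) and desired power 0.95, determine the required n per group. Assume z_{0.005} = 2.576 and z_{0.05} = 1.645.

n = 35 per group

Cohen's d = |M₁ − M₂| / SD_pooled = |61.4 − 42.4| / 18.7 = 19.0 / 18.7 = 1.016.
For two independent groups with equal n: n = 2·((z_{α/2} + z_β) / d)².
z_{α/2} + z_β = 2.576 + 1.645 = 4.221.
n = 2 × (4.221 / 1.016)² = 2 × 4.155² = 2 × 17.26 = 34.5.
Round up to the next whole participant.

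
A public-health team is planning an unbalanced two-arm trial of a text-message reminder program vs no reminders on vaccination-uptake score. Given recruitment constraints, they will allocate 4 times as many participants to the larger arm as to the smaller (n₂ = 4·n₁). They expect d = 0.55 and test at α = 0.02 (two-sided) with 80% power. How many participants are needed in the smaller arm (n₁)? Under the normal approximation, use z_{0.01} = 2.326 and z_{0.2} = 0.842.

With allocation ratio k = n₂/n₁ = 4, Var(x̄₁−x̄₂) = σ²(1/n₁ + 1/(k·n₁)) = σ²·(k+1)/(k·n₁).
So n₁ = (1 + 1/k)·((z_{α/2} + z_β)/d)² = 1.250 × (3.168/0.55)².
n₁ = 1.250 × 33.18 = 41.5.
Round up: n₁ = 42, giving n₂ = 4 × 42 = 168.

n₁ = 42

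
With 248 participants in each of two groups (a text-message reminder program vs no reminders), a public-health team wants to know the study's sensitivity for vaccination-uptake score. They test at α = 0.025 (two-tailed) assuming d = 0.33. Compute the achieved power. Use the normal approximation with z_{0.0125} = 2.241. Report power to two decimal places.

power ≈ 0.92

For two equal groups, power = Φ(d·√(n/2) − z_{α/2}).
d·√(n/2) = 0.33 × √(248/2) = 0.33 × 11.136 = 3.675.
z_β = 3.675 − 2.241 = 1.434.
Power = Φ(1.434) = 0.924.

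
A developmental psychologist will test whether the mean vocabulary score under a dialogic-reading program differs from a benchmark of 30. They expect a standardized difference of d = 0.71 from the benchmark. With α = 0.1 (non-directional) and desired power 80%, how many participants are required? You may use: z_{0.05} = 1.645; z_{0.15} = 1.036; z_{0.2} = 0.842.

n = 13

For a one-sample test: n = ((z_{α/2} + z_β) / d)².
z_{α/2} + z_β = 1.645 + 0.842 = 2.487.
n = (2.487 / 0.71)² = 3.503² = 12.27.
Round up.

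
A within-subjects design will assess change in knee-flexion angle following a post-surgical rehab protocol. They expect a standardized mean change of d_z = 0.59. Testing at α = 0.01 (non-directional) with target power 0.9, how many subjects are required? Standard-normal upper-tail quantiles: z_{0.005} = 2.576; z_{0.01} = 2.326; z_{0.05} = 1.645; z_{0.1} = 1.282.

n = 43 pairs

For a paired (one-sample on differences) test: n = ((z_{α/2} + z_β) / d)².
z_{α/2} + z_β = 2.576 + 1.282 = 3.858.
n = (3.858 / 0.59)² = 6.539² = 42.76.
Round up.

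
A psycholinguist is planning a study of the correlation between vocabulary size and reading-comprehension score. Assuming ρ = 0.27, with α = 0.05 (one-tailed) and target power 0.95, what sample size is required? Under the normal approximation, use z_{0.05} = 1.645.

n = 145

Fisher's z: C = ½·ln((1+r)/(1−r)) = ½·ln(1.7397) = 0.2769.
n = ((z_{α} + z_β)/C)² + 3.
(1.645 + 1.645) / 0.2769 = 3.290 / 0.2769 = 11.882.
n = 11.882² + 3 = 141.17 + 3 = 144.2.
Round up.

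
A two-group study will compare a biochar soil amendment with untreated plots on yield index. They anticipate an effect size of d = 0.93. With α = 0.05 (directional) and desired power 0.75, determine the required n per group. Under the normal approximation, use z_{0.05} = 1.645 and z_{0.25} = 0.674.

n = 13 per group

For two independent groups with equal n: n = 2·((z_{α} + z_β) / d)².
z_{α} + z_β = 1.645 + 0.674 = 2.319.
n = 2 × (2.319 / 0.93)² = 2 × 2.494² = 2 × 6.22 = 12.4.
Round up to the next whole participant.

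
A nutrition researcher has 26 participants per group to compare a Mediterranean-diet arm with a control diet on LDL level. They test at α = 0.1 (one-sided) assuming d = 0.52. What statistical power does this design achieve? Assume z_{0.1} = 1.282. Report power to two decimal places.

For two equal groups, power = Φ(d·√(n/2) − z_{α}).
d·√(n/2) = 0.52 × √(26/2) = 0.52 × 3.606 = 1.875.
z_β = 1.875 − 1.282 = 0.593.
Power = Φ(0.593) = 0.723.

power ≈ 0.72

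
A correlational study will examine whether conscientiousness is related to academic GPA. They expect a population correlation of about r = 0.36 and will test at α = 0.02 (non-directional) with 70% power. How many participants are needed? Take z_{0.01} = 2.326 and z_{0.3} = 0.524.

n = 61

Fisher's z: C = ½·ln((1+r)/(1−r)) = ½·ln(2.1250) = 0.3769.
n = ((z_{α/2} + z_β)/C)² + 3.
(2.326 + 0.524) / 0.3769 = 2.850 / 0.3769 = 7.562.
n = 7.562² + 3 = 57.18 + 3 = 60.2.
Round up.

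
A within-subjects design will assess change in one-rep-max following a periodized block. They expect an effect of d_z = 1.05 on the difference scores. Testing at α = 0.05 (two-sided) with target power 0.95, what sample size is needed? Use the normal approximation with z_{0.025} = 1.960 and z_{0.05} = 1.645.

n = 12 pairs

For a paired (one-sample on differences) test: n = ((z_{α/2} + z_β) / d)².
z_{α/2} + z_β = 1.960 + 1.645 = 3.605.
n = (3.605 / 1.05)² = 3.433² = 11.79.
Round up.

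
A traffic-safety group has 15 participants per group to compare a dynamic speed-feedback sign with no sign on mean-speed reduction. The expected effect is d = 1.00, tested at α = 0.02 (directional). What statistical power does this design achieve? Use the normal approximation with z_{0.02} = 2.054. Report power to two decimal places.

For two equal groups, power = Φ(d·√(n/2) − z_{α}).
d·√(n/2) = 1.00 × √(15/2) = 1.00 × 2.739 = 2.739.
z_β = 2.739 − 2.054 = 0.685.
Power = Φ(0.685) = 0.753.

power ≈ 0.75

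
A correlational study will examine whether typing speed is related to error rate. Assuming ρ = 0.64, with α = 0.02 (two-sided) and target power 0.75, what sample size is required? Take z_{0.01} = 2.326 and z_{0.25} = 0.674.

n = 19

Fisher's z: C = ½·ln((1+r)/(1−r)) = ½·ln(4.5556) = 0.7582.
n = ((z_{α/2} + z_β)/C)² + 3.
(2.326 + 0.674) / 0.7582 = 3.000 / 0.7582 = 3.957.
n = 3.957² + 3 = 15.66 + 3 = 18.7.
Round up.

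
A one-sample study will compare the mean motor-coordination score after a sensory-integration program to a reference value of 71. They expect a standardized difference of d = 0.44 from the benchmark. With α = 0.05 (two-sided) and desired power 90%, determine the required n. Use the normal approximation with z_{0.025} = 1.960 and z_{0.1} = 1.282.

For a one-sample test: n = ((z_{α/2} + z_β) / d)².
z_{α/2} + z_β = 1.960 + 1.282 = 3.242.
n = (3.242 / 0.44)² = 7.368² = 54.29.
Round up.

n = 55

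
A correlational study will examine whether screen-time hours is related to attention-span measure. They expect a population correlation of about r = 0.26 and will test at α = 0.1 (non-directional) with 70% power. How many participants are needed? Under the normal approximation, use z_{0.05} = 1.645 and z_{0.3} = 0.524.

Fisher's z: C = ½·ln((1+r)/(1−r)) = ½·ln(1.7027) = 0.2661.
n = ((z_{α/2} + z_β)/C)² + 3.
(1.645 + 0.524) / 0.2661 = 2.169 / 0.2661 = 8.151.
n = 8.151² + 3 = 66.44 + 3 = 69.4.
Round up.

n = 70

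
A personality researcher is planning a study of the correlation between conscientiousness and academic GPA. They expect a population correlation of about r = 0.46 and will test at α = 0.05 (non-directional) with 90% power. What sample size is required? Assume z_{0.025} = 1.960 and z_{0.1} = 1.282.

Fisher's z: C = ½·ln((1+r)/(1−r)) = ½·ln(2.7037) = 0.4973.
n = ((z_{α/2} + z_β)/C)² + 3.
(1.960 + 1.282) / 0.4973 = 3.242 / 0.4973 = 6.519.
n = 6.519² + 3 = 42.50 + 3 = 45.5.
Round up.

n = 46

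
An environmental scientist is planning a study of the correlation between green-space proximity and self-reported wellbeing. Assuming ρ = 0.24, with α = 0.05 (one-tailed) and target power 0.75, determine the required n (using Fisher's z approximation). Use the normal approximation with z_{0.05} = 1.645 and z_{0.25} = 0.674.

n = 93

Fisher's z: C = ½·ln((1+r)/(1−r)) = ½·ln(1.6316) = 0.2448.
n = ((z_{α} + z_β)/C)² + 3.
(1.645 + 0.674) / 0.2448 = 2.319 / 0.2448 = 9.473.
n = 9.473² + 3 = 89.74 + 3 = 92.7.
Round up.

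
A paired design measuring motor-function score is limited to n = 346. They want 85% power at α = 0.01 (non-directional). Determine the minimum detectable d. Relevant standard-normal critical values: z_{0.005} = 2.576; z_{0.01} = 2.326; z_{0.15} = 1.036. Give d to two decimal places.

d_min ≈ 0.19

For a single sample (or paired design) of n = 346: d_min = (z_{α/2} + z_β)/√n.
z-sum = 2.576 + 1.036 = 3.612.
d_min = 3.612 / √346 = 3.612 / 18.601 = 0.194.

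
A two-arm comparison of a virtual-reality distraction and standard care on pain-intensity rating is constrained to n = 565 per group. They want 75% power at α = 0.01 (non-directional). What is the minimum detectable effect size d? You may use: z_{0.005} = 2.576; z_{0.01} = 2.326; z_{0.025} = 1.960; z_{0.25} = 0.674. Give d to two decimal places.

d_min ≈ 0.19

For two independent groups of n = 565 each: d_min = (z_{α/2} + z_β)·√(2/n).
z-sum = 2.576 + 0.674 = 3.250.
d_min = 3.250 × √(2/565) = 3.250 × 0.0595 = 0.193.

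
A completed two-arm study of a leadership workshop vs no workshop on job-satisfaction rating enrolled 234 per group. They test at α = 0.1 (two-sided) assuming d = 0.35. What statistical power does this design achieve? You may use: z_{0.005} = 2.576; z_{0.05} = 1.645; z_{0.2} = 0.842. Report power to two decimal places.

For two equal groups, power = Φ(d·√(n/2) − z_{α/2}).
d·√(n/2) = 0.35 × √(234/2) = 0.35 × 10.817 = 3.786.
z_β = 3.786 − 1.645 = 2.141.
Power = Φ(2.141) = 0.984.

power ≈ 0.98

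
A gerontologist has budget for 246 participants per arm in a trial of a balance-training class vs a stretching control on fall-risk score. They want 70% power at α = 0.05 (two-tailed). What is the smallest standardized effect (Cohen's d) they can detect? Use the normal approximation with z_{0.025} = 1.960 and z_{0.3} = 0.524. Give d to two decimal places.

For two independent groups of n = 246 each: d_min = (z_{α/2} + z_β)·√(2/n).
z-sum = 1.960 + 0.524 = 2.484.
d_min = 2.484 × √(2/246) = 2.484 × 0.0902 = 0.224.

d_min ≈ 0.22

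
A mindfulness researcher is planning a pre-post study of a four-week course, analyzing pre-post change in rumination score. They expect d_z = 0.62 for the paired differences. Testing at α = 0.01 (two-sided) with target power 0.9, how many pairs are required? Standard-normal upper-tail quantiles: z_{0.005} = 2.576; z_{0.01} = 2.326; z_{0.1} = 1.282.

n = 39 pairs

For a paired (one-sample on differences) test: n = ((z_{α/2} + z_β) / d)².
z_{α/2} + z_β = 2.576 + 1.282 = 3.858.
n = (3.858 / 0.62)² = 6.223² = 38.72.
Round up.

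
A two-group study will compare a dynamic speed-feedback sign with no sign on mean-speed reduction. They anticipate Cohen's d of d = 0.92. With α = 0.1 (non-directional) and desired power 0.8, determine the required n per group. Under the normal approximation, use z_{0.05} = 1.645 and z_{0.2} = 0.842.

For two independent groups with equal n: n = 2·((z_{α/2} + z_β) / d)².
z_{α/2} + z_β = 1.645 + 0.842 = 2.487.
n = 2 × (2.487 / 0.92)² = 2 × 2.703² = 2 × 7.31 = 14.6.
Round up to the next whole participant.

n = 15 per group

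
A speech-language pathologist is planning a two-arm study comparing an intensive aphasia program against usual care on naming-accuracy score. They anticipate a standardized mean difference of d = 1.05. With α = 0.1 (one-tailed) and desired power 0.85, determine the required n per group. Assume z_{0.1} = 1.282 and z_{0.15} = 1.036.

n = 10 per group

For two independent groups with equal n: n = 2·((z_{α} + z_β) / d)².
z_{α} + z_β = 1.282 + 1.036 = 2.318.
n = 2 × (2.318 / 1.05)² = 2 × 2.208² = 2 × 4.87 = 9.7.
Round up to the next whole participant.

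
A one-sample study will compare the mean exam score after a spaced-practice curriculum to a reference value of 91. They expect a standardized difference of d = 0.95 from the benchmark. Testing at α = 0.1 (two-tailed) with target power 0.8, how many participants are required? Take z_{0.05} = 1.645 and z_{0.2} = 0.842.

For a one-sample test: n = ((z_{α/2} + z_β) / d)².
z_{α/2} + z_β = 1.645 + 0.842 = 2.487.
n = (2.487 / 0.95)² = 2.618² = 6.85.
Round up.

n = 7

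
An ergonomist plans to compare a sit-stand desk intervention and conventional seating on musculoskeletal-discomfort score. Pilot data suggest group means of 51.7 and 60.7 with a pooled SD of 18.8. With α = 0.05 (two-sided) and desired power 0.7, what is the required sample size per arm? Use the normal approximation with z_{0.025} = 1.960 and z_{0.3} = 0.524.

n = 54 per group

Cohen's d = |M₁ − M₂| / SD_pooled = |51.7 − 60.7| / 18.8 = 9.0 / 18.8 = 0.479.
For two independent groups with equal n: n = 2·((z_{α/2} + z_β) / d)².
z_{α/2} + z_β = 1.960 + 0.524 = 2.484.
n = 2 × (2.484 / 0.479)² = 2 × 5.186² = 2 × 26.89 = 53.8.
Round up to the next whole participant.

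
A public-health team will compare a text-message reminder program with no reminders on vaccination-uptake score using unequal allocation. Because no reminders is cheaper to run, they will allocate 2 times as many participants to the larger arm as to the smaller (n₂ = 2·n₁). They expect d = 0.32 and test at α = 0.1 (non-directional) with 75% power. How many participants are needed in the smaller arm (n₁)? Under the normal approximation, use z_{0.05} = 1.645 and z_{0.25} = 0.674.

With allocation ratio k = n₂/n₁ = 2, Var(x̄₁−x̄₂) = σ²(1/n₁ + 1/(k·n₁)) = σ²·(k+1)/(k·n₁).
So n₁ = (1 + 1/k)·((z_{α/2} + z_β)/d)² = 1.500 × (2.319/0.32)².
n₁ = 1.500 × 52.52 = 78.8.
Round up: n₁ = 79, giving n₂ = 2 × 79 = 158.

n₁ = 79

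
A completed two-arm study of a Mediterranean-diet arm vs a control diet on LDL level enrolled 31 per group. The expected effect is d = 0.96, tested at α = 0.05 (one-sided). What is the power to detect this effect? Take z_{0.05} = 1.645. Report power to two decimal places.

For two equal groups, power = Φ(d·√(n/2) − z_{α}).
d·√(n/2) = 0.96 × √(31/2) = 0.96 × 3.937 = 3.780.
z_β = 3.780 − 1.645 = 2.135.
Power = Φ(2.135) = 0.984.

power ≈ 0.98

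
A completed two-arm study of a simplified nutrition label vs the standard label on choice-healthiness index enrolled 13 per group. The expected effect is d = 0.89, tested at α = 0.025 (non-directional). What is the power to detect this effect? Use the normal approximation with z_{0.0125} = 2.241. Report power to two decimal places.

power ≈ 0.51

For two equal groups, power = Φ(d·√(n/2) − z_{α/2}).
d·√(n/2) = 0.89 × √(13/2) = 0.89 × 2.550 = 2.269.
z_β = 2.269 − 2.241 = 0.028.
Power = Φ(0.028) = 0.511.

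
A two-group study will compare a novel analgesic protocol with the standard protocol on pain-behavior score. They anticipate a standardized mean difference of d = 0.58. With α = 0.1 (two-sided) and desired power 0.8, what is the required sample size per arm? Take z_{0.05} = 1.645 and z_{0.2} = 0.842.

For two independent groups with equal n: n = 2·((z_{α/2} + z_β) / d)².
z_{α/2} + z_β = 1.645 + 0.842 = 2.487.
n = 2 × (2.487 / 0.58)² = 2 × 4.288² = 2 × 18.39 = 36.8.
Round up to the next whole participant.

n = 37 per group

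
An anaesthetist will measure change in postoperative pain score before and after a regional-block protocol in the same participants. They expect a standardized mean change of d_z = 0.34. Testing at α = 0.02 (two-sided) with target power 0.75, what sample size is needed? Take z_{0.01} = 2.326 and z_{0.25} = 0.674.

For a paired (one-sample on differences) test: n = ((z_{α/2} + z_β) / d)².
z_{α/2} + z_β = 2.326 + 0.674 = 3.000.
n = (3.000 / 0.34)² = 8.824² = 77.85.
Round up.

n = 78 pairs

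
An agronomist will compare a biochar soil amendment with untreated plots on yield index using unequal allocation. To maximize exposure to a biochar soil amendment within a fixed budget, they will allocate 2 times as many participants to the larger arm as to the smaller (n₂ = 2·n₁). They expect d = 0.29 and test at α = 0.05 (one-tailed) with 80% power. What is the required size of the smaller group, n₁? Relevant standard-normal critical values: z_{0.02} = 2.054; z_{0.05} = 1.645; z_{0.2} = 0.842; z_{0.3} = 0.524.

n₁ = 111

With allocation ratio k = n₂/n₁ = 2, Var(x̄₁−x̄₂) = σ²(1/n₁ + 1/(k·n₁)) = σ²·(k+1)/(k·n₁).
So n₁ = (1 + 1/k)·((z_{α} + z_β)/d)² = 1.500 × (2.487/0.29)².
n₁ = 1.500 × 73.55 = 110.3.
Round up: n₁ = 111, giving n₂ = 2 × 111 = 222.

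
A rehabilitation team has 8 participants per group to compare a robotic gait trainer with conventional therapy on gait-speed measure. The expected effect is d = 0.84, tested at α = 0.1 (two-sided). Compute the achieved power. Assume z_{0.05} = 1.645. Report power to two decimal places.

For two equal groups, power = Φ(d·√(n/2) − z_{α/2}).
d·√(n/2) = 0.84 × √(8/2) = 0.84 × 2.000 = 1.680.
z_β = 1.680 − 1.645 = 0.035.
Power = Φ(0.035) = 0.514.

power ≈ 0.51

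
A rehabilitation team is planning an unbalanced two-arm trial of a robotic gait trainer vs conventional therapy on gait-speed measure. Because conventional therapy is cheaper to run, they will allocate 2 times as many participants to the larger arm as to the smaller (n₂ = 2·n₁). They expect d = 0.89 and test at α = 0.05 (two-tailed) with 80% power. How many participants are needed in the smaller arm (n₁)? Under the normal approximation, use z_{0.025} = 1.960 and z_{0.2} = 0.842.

n₁ = 15

With allocation ratio k = n₂/n₁ = 2, Var(x̄₁−x̄₂) = σ²(1/n₁ + 1/(k·n₁)) = σ²·(k+1)/(k·n₁).
So n₁ = (1 + 1/k)·((z_{α/2} + z_β)/d)² = 1.500 × (2.802/0.89)².
n₁ = 1.500 × 9.91 = 14.9.
Round up: n₁ = 15, giving n₂ = 2 × 15 = 30.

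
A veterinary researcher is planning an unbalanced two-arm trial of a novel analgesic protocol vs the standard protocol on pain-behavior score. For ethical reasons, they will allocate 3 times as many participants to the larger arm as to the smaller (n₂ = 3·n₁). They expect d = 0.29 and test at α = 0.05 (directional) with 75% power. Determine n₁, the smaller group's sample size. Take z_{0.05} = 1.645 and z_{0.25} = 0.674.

n₁ = 86

With allocation ratio k = n₂/n₁ = 3, Var(x̄₁−x̄₂) = σ²(1/n₁ + 1/(k·n₁)) = σ²·(k+1)/(k·n₁).
So n₁ = (1 + 1/k)·((z_{α} + z_β)/d)² = 1.333 × (2.319/0.29)².
n₁ = 1.333 × 63.94 = 85.3.
Round up: n₁ = 86, giving n₂ = 3 × 86 = 258.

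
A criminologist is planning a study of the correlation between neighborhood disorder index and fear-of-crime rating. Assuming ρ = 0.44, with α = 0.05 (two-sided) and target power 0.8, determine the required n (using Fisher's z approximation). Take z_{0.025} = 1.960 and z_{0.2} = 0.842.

Fisher's z: C = ½·ln((1+r)/(1−r)) = ½·ln(2.5714) = 0.4722.
n = ((z_{α/2} + z_β)/C)² + 3.
(1.960 + 0.842) / 0.4722 = 2.802 / 0.4722 = 5.934.
n = 5.934² + 3 = 35.21 + 3 = 38.2.
Round up.

n = 39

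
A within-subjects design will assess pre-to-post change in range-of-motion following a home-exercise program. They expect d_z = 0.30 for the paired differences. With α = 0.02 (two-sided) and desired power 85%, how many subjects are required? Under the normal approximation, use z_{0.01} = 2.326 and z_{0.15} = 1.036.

n = 126 pairs

For a paired (one-sample on differences) test: n = ((z_{α/2} + z_β) / d)².
z_{α/2} + z_β = 2.326 + 1.036 = 3.362.
n = (3.362 / 0.30)² = 11.207² = 125.59.
Round up.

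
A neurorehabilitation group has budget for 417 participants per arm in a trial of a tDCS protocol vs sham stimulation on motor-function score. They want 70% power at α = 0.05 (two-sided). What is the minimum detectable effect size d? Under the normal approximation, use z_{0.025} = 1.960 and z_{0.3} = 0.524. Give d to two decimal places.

d_min ≈ 0.17

For two independent groups of n = 417 each: d_min = (z_{α/2} + z_β)·√(2/n).
z-sum = 1.960 + 0.524 = 2.484.
d_min = 2.484 × √(2/417) = 2.484 × 0.0693 = 0.172.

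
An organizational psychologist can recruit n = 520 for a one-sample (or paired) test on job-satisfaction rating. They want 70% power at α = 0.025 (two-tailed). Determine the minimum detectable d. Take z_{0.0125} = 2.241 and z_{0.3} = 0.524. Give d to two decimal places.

d_min ≈ 0.12

For a single sample (or paired design) of n = 520: d_min = (z_{α/2} + z_β)/√n.
z-sum = 2.241 + 0.524 = 2.765.
d_min = 2.765 / √520 = 2.765 / 22.804 = 0.121.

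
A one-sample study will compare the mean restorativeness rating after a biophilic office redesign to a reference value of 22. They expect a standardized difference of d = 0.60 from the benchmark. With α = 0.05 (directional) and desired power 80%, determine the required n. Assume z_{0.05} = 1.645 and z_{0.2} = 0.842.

n = 18

For a one-sample test: n = ((z_{α} + z_β) / d)².
z_{α} + z_β = 1.645 + 0.842 = 2.487.
n = (2.487 / 0.60)² = 4.145² = 17.18.
Round up.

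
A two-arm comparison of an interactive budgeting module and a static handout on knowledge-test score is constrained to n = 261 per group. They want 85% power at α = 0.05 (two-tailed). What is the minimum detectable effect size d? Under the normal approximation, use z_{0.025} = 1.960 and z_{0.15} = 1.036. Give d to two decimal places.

For two independent groups of n = 261 each: d_min = (z_{α/2} + z_β)·√(2/n).
z-sum = 1.960 + 1.036 = 2.996.
d_min = 2.996 × √(2/261) = 2.996 × 0.0875 = 0.262.

d_min ≈ 0.26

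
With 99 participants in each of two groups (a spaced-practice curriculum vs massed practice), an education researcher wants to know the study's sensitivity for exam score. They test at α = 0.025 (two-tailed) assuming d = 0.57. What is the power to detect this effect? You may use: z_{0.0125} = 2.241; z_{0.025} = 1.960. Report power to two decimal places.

power ≈ 0.96

For two equal groups, power = Φ(d·√(n/2) − z_{α/2}).
d·√(n/2) = 0.57 × √(99/2) = 0.57 × 7.036 = 4.010.
z_β = 4.010 − 2.241 = 1.769.
Power = Φ(1.769) = 0.962.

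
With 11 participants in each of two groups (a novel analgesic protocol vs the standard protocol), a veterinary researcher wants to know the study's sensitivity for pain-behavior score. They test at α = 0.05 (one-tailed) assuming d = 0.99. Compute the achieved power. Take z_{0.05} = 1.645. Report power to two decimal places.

power ≈ 0.75

For two equal groups, power = Φ(d·√(n/2) − z_{α}).
d·√(n/2) = 0.99 × √(11/2) = 0.99 × 2.345 = 2.322.
z_β = 2.322 − 1.645 = 0.677.
Power = Φ(0.677) = 0.751.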